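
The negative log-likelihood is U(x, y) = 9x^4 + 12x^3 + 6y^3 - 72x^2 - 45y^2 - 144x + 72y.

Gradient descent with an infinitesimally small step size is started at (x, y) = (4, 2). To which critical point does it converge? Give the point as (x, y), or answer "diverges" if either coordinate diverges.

(2, 4)

U is separable, so gradient descent decouples: x follows -∂U/∂x, y follows -∂U/∂y.
∂U/∂x = 36(x - 2)(x + 1)(x + 2); at x=4 this is 2160, so x decreases.
∂U/∂y = 18(y - 4)(y - 1); at y=2 this is -36, so y increases.
x converges to its nearest critical value 2 (a local min of the x-part); y converges to 4. The iterate converges to (2, 4).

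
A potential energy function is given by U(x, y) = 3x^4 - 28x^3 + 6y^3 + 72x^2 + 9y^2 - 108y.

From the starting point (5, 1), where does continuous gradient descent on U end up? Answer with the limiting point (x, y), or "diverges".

U is separable, so gradient descent decouples: x follows -∂U/∂x, y follows -∂U/∂y.
∂U/∂x = 12x(x - 4)(x - 3); at x=5 this is 120, so x decreases.
∂U/∂y = 18(y - 2)(y + 3); at y=1 this is -72, so y increases.
x converges to its nearest critical value 4 (a local min of the x-part); y converges to 2. The iterate converges to (4, 2).

(4, 2)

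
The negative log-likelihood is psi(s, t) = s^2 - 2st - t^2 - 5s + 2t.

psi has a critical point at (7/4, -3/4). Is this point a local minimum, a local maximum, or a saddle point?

saddle point

The Hessian of psi is constant: H = [[2, -2], [-2, -2]].
det(H) = 2·(-2) − (-2)² = -8.
Since det(H) < 0, H is indefinite and the critical point is a saddle point.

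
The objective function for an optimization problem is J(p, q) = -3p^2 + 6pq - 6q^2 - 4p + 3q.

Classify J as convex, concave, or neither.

J is quadratic, so its Hessian is the constant matrix H = [[-6, 6], [6, -12]].
det(H) = 36, tr(H) = -18.
det(H) > 0 and tr(H) < 0, so H is negative definite everywhere: concave.

concave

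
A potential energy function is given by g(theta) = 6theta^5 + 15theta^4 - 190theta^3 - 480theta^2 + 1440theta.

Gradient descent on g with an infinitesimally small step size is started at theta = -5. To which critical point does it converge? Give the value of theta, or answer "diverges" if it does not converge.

g'(theta) = 30(theta - 4)(theta - 1)(theta + 3)(theta + 4), so g'(-5) = 3240.
Gradient descent moves in the -g' direction, i.e. theta is decreasing.
There is no critical point below theta=-5, and g' keeps the same sign, so the iterate runs off to −∞.

diverges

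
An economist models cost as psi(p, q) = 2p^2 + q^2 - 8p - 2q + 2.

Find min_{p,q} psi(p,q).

psi(p,q) separates as A(p) + B(q) + 2, so its minimum is min A + min B + 2.
A'(p) = 4p - 8 vanishes at p ∈ {2}; B'(q) = 2q - 2 vanishes at q ∈ {1}.
Local minima of A (where A''>0): A(2)=-8. Local minima of B: B(1)=-1.
So the global minimum of psi is A(2) + B(1) + 2 = -8 − 1 + 2 = -7, attained at (2, 1).

-7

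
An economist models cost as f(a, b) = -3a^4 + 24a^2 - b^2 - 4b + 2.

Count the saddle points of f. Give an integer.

f separates as a function of a plus a function of b, so ∇f=0 decouples.
∂f/∂a = -12a(a - 2)(a + 2) = 0 at a ∈ {-2, 0, 2}; ∂f/∂b = -2(b + 2) = 0 at b ∈ {-2}.
The Hessian is diagonal: diag(f_aa, f_bb). Second derivatives: f_aa(-2)=-96, f_aa(0)=48, f_aa(2)=-96; f_bb(-2)=-2.
Saddle points occur where the two diagonal entries have opposite signs: (0, -2). Count: 1.

1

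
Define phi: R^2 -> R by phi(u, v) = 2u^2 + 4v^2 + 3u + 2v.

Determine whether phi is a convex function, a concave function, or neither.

phi is quadratic, so its Hessian is the constant matrix H = [[4, 0], [0, 8]].
det(H) = 32, tr(H) = 12.
det(H) > 0 and tr(H) > 0, so H is positive definite everywhere: convex.

convex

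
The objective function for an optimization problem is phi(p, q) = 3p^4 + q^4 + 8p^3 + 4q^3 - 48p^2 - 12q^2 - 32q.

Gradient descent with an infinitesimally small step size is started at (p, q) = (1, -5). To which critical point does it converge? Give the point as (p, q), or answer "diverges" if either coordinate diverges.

phi is separable, so gradient descent decouples: p follows -∂phi/∂p, q follows -∂phi/∂q.
∂phi/∂p = 12p(p - 2)(p + 4); at p=1 this is -60, so p increases.
∂phi/∂q = 4(q - 2)(q + 1)(q + 4); at q=-5 this is -112, so q increases.
p converges to its nearest critical value 2 (a local min of the p-part); q converges to -4. The iterate converges to (2, -4).

(2, -4)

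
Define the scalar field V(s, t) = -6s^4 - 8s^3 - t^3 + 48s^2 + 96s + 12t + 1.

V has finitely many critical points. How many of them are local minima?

V separates as a function of s plus a function of t, so ∇V=0 decouples.
∂V/∂s = -24(s - 2)(s + 1)(s + 2) = 0 at s ∈ {-2, -1, 2}; ∂V/∂t = -3(t - 2)(t + 2) = 0 at t ∈ {-2, 2}.
The Hessian is diagonal: diag(V_ss, V_tt). Second derivatives: V_ss(-2)=-96, V_ss(-1)=72, V_ss(2)=-288; V_tt(-2)=12, V_tt(2)=-12.
Local minima occur where both diagonal entries positive: (-1, -2). Count: 1.

1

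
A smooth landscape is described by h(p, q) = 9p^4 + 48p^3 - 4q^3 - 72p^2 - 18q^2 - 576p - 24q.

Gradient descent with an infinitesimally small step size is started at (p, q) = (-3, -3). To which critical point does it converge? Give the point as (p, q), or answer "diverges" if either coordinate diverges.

(-4, -2)

h is separable, so gradient descent decouples: p follows -∂h/∂p, q follows -∂h/∂q.
∂h/∂p = 36(p - 2)(p + 2)(p + 4); at p=-3 this is 180, so p decreases.
∂h/∂q = -12(q + 1)(q + 2); at q=-3 this is -24, so q increases.
p converges to its nearest critical value -4 (a local min of the p-part); q converges to -2. The iterate converges to (-4, -2).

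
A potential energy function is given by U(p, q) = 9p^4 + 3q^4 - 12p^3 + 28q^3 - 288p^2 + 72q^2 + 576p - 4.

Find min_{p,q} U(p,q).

-3844

U(p,q) separates as A(p) + B(q) − 4, so its minimum is min A + min B − 4.
A'(p) = 36(p - 4)(p - 1)(p + 4) vanishes at p ∈ {-4, 1, 4}; B'(q) = 12q(q + 3)(q + 4) vanishes at q ∈ {-4, -3, 0}.
Local minima of A (where A''>0): A(-4)=-3840, A(4)=-768. Local minima of B: B(-4)=128, B(0)=0.
So the global minimum of U is A(-4) + B(0) − 4 = -3840 + 0 − 4 = -3844, attained at (-4, 0).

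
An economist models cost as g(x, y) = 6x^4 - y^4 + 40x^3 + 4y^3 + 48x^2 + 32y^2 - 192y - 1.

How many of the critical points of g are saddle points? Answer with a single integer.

5

g separates as a function of x plus a function of y, so ∇g=0 decouples.
∂g/∂x = 24x(x + 1)(x + 4) = 0 at x ∈ {-4, -1, 0}; ∂g/∂y = -4(y - 4)(y - 3)(y + 4) = 0 at y ∈ {-4, 3, 4}.
The Hessian is diagonal: diag(g_xx, g_yy). Second derivatives: g_xx(-4)=288, g_xx(-1)=-72, g_xx(0)=96; g_yy(-4)=-224, g_yy(3)=28, g_yy(4)=-32.
Saddle points occur where the two diagonal entries have opposite signs: (-4, -4), (-4, 4), (-1, 3), (0, -4), (0, 4). Count: 5.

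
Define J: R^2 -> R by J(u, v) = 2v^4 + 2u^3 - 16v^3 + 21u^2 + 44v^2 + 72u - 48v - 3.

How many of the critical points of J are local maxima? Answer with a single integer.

1

J separates as a function of u plus a function of v, so ∇J=0 decouples.
∂J/∂u = 6(u + 3)(u + 4) = 0 at u ∈ {-4, -3}; ∂J/∂v = 8(v - 3)(v - 2)(v - 1) = 0 at v ∈ {1, 2, 3}.
The Hessian is diagonal: diag(J_uu, J_vv). Second derivatives: J_uu(-4)=-6, J_uu(-3)=6; J_vv(1)=16, J_vv(2)=-8, J_vv(3)=16.
Local maxima occur where both diagonal entries negative: (-4, 2). Count: 1.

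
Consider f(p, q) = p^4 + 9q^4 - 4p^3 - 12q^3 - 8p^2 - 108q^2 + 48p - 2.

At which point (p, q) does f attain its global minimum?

(-2, 3)

f(p,q) separates as A(p) + B(q) − 2, so its minimum is min A + min B − 2.
A'(p) = 4(p - 3)(p - 2)(p + 2) vanishes at p ∈ {-2, 2, 3}; B'(q) = 36q(q - 3)(q + 2) vanishes at q ∈ {-2, 0, 3}.
Local minima of A (where A''>0): A(-2)=-80, A(3)=45. Local minima of B: B(-2)=-192, B(3)=-567.
So the global minimum of f is A(-2) + B(3) − 2 = -80 − 567 − 2 = -649, attained at (-2, 3).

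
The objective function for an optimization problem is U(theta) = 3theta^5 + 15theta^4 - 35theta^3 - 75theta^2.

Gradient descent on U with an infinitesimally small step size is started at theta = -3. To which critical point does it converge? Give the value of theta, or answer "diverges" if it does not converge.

-1

U'(theta) = 15theta(theta - 2)(theta + 1)(theta + 5), so U'(-3) = -900.
Gradient descent moves in the -U' direction, i.e. theta is increasing.
The nearest critical point in that direction is theta = -1, where U'' = 180 > 0 (a local minimum). The iterate converges there.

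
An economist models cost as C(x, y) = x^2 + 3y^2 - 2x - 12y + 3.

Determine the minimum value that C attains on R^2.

C(x,y) separates as P(x) + Q(y) + 3, so its minimum is min P + min Q + 3.
P'(x) = 2x - 2 vanishes at x ∈ {1}; Q'(y) = 6y - 12 vanishes at y ∈ {2}.
Local minima of P (where P''>0): P(1)=-1. Local minima of Q: Q(2)=-12.
So the global minimum of C is P(1) + Q(2) + 3 = -1 − 12 + 3 = -10, attained at (1, 2).

-10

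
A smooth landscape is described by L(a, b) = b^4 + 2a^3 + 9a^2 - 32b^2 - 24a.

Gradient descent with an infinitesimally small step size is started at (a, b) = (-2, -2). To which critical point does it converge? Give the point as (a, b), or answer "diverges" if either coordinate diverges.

(1, -4)

L is separable, so gradient descent decouples: a follows -∂L/∂a, b follows -∂L/∂b.
∂L/∂a = 6(a - 1)(a + 4); at a=-2 this is -36, so a increases.
∂L/∂b = 4b(b - 4)(b + 4); at b=-2 this is 96, so b decreases.
a converges to its nearest critical value 1 (a local min of the a-part); b converges to -4. The iterate converges to (1, -4).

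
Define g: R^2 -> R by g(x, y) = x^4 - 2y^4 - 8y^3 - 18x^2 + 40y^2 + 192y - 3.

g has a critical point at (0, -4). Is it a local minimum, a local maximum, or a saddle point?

The mixed partial ∂²g/∂x∂y is 0, so the Hessian at any point is diag(g_xx, g_yy) = diag(12(x^2 - 3), 8(-3y^2 - 6y + 10)).
At (0, -4): H = diag(-36, -112).
Both eigenvalues are negative, so H is negative definite: a local maximum.

local maximum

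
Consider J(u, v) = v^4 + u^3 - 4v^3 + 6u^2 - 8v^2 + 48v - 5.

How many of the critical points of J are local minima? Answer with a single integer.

2

J separates as a function of u plus a function of v, so ∇J=0 decouples.
∂J/∂u = 3u(u + 4) = 0 at u ∈ {-4, 0}; ∂J/∂v = 4(v - 3)(v - 2)(v + 2) = 0 at v ∈ {-2, 2, 3}.
The Hessian is diagonal: diag(J_uu, J_vv). Second derivatives: J_uu(-4)=-12, J_uu(0)=12; J_vv(-2)=80, J_vv(2)=-16, J_vv(3)=20.
Local minima occur where both diagonal entries positive: (0, -2), (0, 3). Count: 2.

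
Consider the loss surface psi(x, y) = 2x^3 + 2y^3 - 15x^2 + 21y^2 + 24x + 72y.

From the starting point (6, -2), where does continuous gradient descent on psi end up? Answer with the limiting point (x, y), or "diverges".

(4, -3)

psi is separable, so gradient descent decouples: x follows -∂psi/∂x, y follows -∂psi/∂y.
∂psi/∂x = 6(x - 4)(x - 1); at x=6 this is 60, so x decreases.
∂psi/∂y = 6(y + 3)(y + 4); at y=-2 this is 12, so y decreases.
x converges to its nearest critical value 4 (a local min of the x-part); y converges to -3. The iterate converges to (4, -3).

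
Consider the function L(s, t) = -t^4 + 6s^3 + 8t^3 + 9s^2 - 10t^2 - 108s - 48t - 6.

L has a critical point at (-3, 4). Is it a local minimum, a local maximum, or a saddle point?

The mixed partial ∂²L/∂s∂t is 0, so the Hessian at any point is diag(L_ss, L_tt) = diag(18(2s + 1), 4(-3t^2 + 12t - 5)).
At (-3, 4): H = diag(-90, -20).
Both eigenvalues are negative, so H is negative definite: a local maximum.

local maximum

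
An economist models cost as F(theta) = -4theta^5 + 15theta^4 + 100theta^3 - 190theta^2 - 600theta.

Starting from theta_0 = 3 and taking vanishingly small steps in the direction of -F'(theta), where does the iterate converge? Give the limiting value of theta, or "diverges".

F'(theta) = -20(theta - 5)(theta - 2)(theta + 1)(theta + 3), so F'(3) = 960.
Gradient descent moves in the -F' direction, i.e. theta is decreasing.
The nearest critical point in that direction is theta = 2, where F'' = 900 > 0 (a local minimum). The iterate converges there.

2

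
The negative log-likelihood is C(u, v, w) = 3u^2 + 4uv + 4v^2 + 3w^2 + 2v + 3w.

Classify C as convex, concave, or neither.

convex

C is quadratic, so its Hessian is the constant matrix H = [[6, 4, 0], [4, 8, 0], [0, 0, 6]].
Leading principal minors: 6, 32, 192.
All positive ⇒ H ≻ 0 ⇒ convex.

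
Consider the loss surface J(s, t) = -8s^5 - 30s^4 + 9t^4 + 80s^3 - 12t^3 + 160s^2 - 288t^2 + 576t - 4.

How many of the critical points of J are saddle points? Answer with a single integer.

6

J separates as a function of s plus a function of t, so ∇J=0 decouples.
∂J/∂s = -40s(s - 2)(s + 1)(s + 4) = 0 at s ∈ {-4, -1, 0, 2}; ∂J/∂t = 36(t - 4)(t - 1)(t + 4) = 0 at t ∈ {-4, 1, 4}.
The Hessian is diagonal: diag(J_ss, J_tt). Second derivatives: J_ss(-4)=2880, J_ss(-1)=-360, J_ss(0)=320, J_ss(2)=-1440; J_tt(-4)=1440, J_tt(1)=-540, J_tt(4)=864.
Saddle points occur where the two diagonal entries have opposite signs: (-4, 1), (-1, -4), (-1, 4), (0, 1), (2, -4), (2, 4). Count: 6.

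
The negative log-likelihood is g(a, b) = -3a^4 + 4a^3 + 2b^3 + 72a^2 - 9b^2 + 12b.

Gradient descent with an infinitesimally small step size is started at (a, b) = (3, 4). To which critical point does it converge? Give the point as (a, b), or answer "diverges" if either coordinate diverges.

g is separable, so gradient descent decouples: a follows -∂g/∂a, b follows -∂g/∂b.
∂g/∂a = -12a(a - 4)(a + 3); at a=3 this is 216, so a decreases.
∂g/∂b = 6(b - 2)(b - 1); at b=4 this is 36, so b decreases.
a converges to its nearest critical value 0 (a local min of the a-part); b converges to 2. The iterate converges to (0, 2).

(0, 2)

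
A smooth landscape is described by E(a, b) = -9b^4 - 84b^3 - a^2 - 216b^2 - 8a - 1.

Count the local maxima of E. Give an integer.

E separates as a function of a plus a function of b, so ∇E=0 decouples.
∂E/∂a = -2(a + 4) = 0 at a ∈ {-4}; ∂E/∂b = -36b(b + 3)(b + 4) = 0 at b ∈ {-4, -3, 0}.
The Hessian is diagonal: diag(E_aa, E_bb). Second derivatives: E_aa(-4)=-2; E_bb(-4)=-144, E_bb(-3)=108, E_bb(0)=-432.
Local maxima occur where both diagonal entries negative: (-4, -4), (-4, 0). Count: 2.

2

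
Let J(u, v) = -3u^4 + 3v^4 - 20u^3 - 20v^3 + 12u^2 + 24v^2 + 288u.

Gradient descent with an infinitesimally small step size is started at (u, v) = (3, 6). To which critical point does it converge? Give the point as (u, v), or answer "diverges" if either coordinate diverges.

J is separable, so gradient descent decouples: u follows -∂J/∂u, v follows -∂J/∂v.
∂J/∂u = -12(u - 2)(u + 3)(u + 4); at u=3 this is -504, so u increases.
∂J/∂v = 12v(v - 4)(v - 1); at v=6 this is 720, so v decreases.
The u-coordinate has no critical point in that direction and runs off to infinity.

diverges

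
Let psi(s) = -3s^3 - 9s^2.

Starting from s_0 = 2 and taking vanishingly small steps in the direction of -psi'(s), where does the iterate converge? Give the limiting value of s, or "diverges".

psi'(s) = -9s(s + 2), so psi'(2) = -72.
Gradient descent moves in the -psi' direction, i.e. s is increasing.
There is no critical point above s=2, and psi' keeps the same sign, so the iterate runs off to +∞.

diverges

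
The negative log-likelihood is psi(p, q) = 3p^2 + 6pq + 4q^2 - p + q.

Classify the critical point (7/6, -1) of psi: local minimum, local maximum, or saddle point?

local minimum

The Hessian of psi is constant: H = [[6, 6], [6, 8]].
det(H) = 6·8 − 6² = 12.
det(H) > 0 and tr(H) = 14 > 0, so H is positive definite and the point is a local minimum.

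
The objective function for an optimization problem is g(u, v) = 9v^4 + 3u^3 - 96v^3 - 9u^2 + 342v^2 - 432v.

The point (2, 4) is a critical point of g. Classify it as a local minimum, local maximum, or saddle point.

The mixed partial ∂²g/∂u∂v is 0, so the Hessian at any point is diag(g_uu, g_vv) = diag(18(u - 1), 36(3v^2 - 16v + 19)).
At (2, 4): H = diag(18, 108).
Both eigenvalues are positive, so H is positive definite: a local minimum.

local minimum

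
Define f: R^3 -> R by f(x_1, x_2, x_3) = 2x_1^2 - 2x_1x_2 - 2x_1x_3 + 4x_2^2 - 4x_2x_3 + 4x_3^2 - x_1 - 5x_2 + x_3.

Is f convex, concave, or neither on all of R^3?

convex

f is quadratic, so its Hessian is the constant matrix H = [[4, -2, -2], [-2, 8, -4], [-2, -4, 8]].
Leading principal minors: 4, 28, 96.
All positive ⇒ H ≻ 0 ⇒ convex.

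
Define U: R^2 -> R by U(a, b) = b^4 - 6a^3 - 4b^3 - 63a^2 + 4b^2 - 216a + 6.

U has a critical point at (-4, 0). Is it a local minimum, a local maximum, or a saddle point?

local minimum

The mixed partial ∂²U/∂a∂b is 0, so the Hessian at any point is diag(U_aa, U_bb) = diag(-18(2a + 7), 4(3b^2 - 6b + 2)).
At (-4, 0): H = diag(18, 8).
Both eigenvalues are positive, so H is positive definite: a local minimum.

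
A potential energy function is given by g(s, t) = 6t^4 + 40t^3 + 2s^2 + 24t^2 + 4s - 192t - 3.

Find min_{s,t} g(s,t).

g(s,t) separates as P(s) + Q(t) − 3, so its minimum is min P + min Q − 3.
P'(s) = 4s + 4 vanishes at s ∈ {-1}; Q'(t) = 24(t - 1)(t + 2)(t + 4) vanishes at t ∈ {-4, -2, 1}.
Local minima of P (where P''>0): P(-1)=-2. Local minima of Q: Q(-4)=128, Q(1)=-122.
So the global minimum of g is P(-1) + Q(1) − 3 = -2 − 122 − 3 = -127, attained at (-1, 1).

-127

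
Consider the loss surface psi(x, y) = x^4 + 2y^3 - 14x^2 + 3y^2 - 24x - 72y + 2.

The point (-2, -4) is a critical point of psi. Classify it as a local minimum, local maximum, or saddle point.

saddle point

The mixed partial ∂²psi/∂x∂y is 0, so the Hessian at any point is diag(psi_xx, psi_yy) = diag(4(3x^2 - 7), 6(2y + 1)).
At (-2, -4): H = diag(20, -42).
The eigenvalues have opposite signs, so H is indefinite: a saddle point.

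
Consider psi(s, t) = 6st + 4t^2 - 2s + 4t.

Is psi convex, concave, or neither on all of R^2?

psi is quadratic, so its Hessian is the constant matrix H = [[0, 6], [6, 8]].
det(H) = -36, tr(H) = 8.
det(H) < 0, so H is indefinite: neither convex nor concave.

neither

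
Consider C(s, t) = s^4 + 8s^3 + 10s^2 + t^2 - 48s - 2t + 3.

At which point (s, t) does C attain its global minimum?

(1, 1)

C(s,t) separates as P(s) + Q(t) + 3, so its minimum is min P + min Q + 3.
P'(s) = 4(s - 1)(s + 3)(s + 4) vanishes at s ∈ {-4, -3, 1}; Q'(t) = 2(t - 1) vanishes at t ∈ {1}.
Local minima of P (where P''>0): P(-4)=96, P(1)=-29. Local minima of Q: Q(1)=-1.
So the global minimum of C is P(1) + Q(1) + 3 = -29 − 1 + 3 = -27, attained at (1, 1).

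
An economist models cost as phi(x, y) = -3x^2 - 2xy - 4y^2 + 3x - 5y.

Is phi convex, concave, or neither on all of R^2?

phi is quadratic, so its Hessian is the constant matrix H = [[-6, -2], [-2, -8]].
det(H) = 44, tr(H) = -14.
det(H) > 0 and tr(H) < 0, so H is negative definite everywhere: concave.

concave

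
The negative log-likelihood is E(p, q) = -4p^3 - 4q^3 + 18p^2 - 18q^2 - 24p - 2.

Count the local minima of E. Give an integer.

E separates as a function of p plus a function of q, so ∇E=0 decouples.
∂E/∂p = -12(p - 2)(p - 1) = 0 at p ∈ {1, 2}; ∂E/∂q = -12q(q + 3) = 0 at q ∈ {-3, 0}.
The Hessian is diagonal: diag(E_pp, E_qq). Second derivatives: E_pp(1)=12, E_pp(2)=-12; E_qq(-3)=36, E_qq(0)=-36.
Local minima occur where both diagonal entries positive: (1, -3). Count: 1.

1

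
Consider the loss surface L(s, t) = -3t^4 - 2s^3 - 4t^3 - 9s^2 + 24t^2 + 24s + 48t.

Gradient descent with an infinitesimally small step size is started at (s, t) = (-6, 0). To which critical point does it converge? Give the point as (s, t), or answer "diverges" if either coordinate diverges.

(-4, -1)

L is separable, so gradient descent decouples: s follows -∂L/∂s, t follows -∂L/∂t.
∂L/∂s = -6(s - 1)(s + 4); at s=-6 this is -84, so s increases.
∂L/∂t = -12(t - 2)(t + 1)(t + 2); at t=0 this is 48, so t decreases.
s converges to its nearest critical value -4 (a local min of the s-part); t converges to -1. The iterate converges to (-4, -1).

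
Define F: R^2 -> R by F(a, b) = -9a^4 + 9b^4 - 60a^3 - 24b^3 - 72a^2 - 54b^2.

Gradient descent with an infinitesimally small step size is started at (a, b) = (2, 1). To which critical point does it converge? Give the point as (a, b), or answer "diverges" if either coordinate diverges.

F is separable, so gradient descent decouples: a follows -∂F/∂a, b follows -∂F/∂b.
∂F/∂a = -36a(a + 1)(a + 4); at a=2 this is -1296, so a increases.
∂F/∂b = 36b(b - 3)(b + 1); at b=1 this is -144, so b increases.
The a-coordinate has no critical point in that direction and runs off to infinity.

diverges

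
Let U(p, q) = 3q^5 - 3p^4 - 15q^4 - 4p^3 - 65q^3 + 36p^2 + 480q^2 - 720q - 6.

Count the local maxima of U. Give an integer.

4

U separates as a function of p plus a function of q, so ∇U=0 decouples.
∂U/∂p = -12p(p - 2)(p + 3) = 0 at p ∈ {-3, 0, 2}; ∂U/∂q = 15(q - 4)(q - 3)(q - 1)(q + 4) = 0 at q ∈ {-4, 1, 3, 4}.
The Hessian is diagonal: diag(U_pp, U_qq). Second derivatives: U_pp(-3)=-180, U_pp(0)=72, U_pp(2)=-120; U_qq(-4)=-4200, U_qq(1)=450, U_qq(3)=-210, U_qq(4)=360.
Local maxima occur where both diagonal entries negative: (-3, -4), (-3, 3), (2, -4), (2, 3). Count: 4.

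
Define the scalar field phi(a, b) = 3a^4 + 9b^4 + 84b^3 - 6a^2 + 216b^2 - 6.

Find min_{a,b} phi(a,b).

-9

phi(a,b) separates as P(a) + Q(b) − 6, so its minimum is min P + min Q − 6.
P'(a) = 12a(a - 1)(a + 1) vanishes at a ∈ {-1, 0, 1}; Q'(b) = 36b(b + 3)(b + 4) vanishes at b ∈ {-4, -3, 0}.
Local minima of P (where P''>0): P(-1)=-3, P(1)=-3. Local minima of Q: Q(-4)=384, Q(0)=0.
So the global minimum of phi is P(-1) + Q(0) − 6 = -3 + 0 − 6 = -9, attained at (-1, 0).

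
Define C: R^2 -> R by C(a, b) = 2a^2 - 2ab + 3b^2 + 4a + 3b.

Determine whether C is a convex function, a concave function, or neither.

convex

C is quadratic, so its Hessian is the constant matrix H = [[4, -2], [-2, 6]].
det(H) = 20, tr(H) = 10.
det(H) > 0 and tr(H) > 0, so H is positive definite everywhere: convex.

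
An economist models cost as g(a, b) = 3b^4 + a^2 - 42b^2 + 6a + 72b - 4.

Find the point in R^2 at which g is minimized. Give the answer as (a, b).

(-3, -3)

g(a,b) separates as P(a) + Q(b) − 4, so its minimum is min P + min Q − 4.
P'(a) = 2a + 6 vanishes at a ∈ {-3}; Q'(b) = 12(b - 2)(b - 1)(b + 3) vanishes at b ∈ {-3, 1, 2}.
Local minima of P (where P''>0): P(-3)=-9. Local minima of Q: Q(-3)=-351, Q(2)=24.
So the global minimum of g is P(-3) + Q(-3) − 4 = -9 − 351 − 4 = -364, attained at (-3, -3).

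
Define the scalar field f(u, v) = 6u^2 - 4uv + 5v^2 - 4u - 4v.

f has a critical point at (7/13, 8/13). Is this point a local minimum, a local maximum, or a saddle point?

The Hessian of f is constant: H = [[12, -4], [-4, 10]].
det(H) = 12·10 − (-4)² = 104.
det(H) > 0 and tr(H) = 22 > 0, so H is positive definite and the point is a local minimum.

local minimum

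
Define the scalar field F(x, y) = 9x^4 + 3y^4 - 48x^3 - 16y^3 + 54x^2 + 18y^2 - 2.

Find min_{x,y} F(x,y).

-110

F(x,y) separates as P(x) + Q(y) − 2, so its minimum is min P + min Q − 2.
P'(x) = 36x(x - 3)(x - 1) vanishes at x ∈ {0, 1, 3}; Q'(y) = 12y(y - 3)(y - 1) vanishes at y ∈ {0, 1, 3}.
Local minima of P (where P''>0): P(0)=0, P(3)=-81. Local minima of Q: Q(0)=0, Q(3)=-27.
So the global minimum of F is P(3) + Q(3) − 2 = -81 − 27 − 2 = -110, attained at (3, 3).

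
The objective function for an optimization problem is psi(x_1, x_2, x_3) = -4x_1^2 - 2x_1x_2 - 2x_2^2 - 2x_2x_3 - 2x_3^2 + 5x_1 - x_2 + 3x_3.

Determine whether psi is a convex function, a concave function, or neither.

concave

psi is quadratic, so its Hessian is the constant matrix H = [[-8, -2, 0], [-2, -4, -2], [0, -2, -4]].
Leading principal minors: -8, 28, -80.
Signs alternate −, +, − ⇒ H ≺ 0 ⇒ concave.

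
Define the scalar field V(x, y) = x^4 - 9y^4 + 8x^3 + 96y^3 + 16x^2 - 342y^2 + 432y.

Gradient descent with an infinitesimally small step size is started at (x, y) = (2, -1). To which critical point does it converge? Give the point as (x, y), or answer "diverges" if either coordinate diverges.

diverges

V is separable, so gradient descent decouples: x follows -∂V/∂x, y follows -∂V/∂y.
∂V/∂x = 4x(x + 2)(x + 4); at x=2 this is 192, so x decreases.
∂V/∂y = -36(y - 4)(y - 3)(y - 1); at y=-1 this is 1440, so y decreases.
The y-coordinate has no critical point in that direction and runs off to infinity.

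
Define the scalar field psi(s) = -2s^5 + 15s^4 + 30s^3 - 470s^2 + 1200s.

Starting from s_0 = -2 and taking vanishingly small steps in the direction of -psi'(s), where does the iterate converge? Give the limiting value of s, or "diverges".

psi'(s) = -10(s - 5)(s - 3)(s - 2)(s + 4), so psi'(-2) = 2800.
Gradient descent moves in the -psi' direction, i.e. s is decreasing.
The nearest critical point in that direction is s = -4, where psi'' = 3780 > 0 (a local minimum). The iterate converges there.

-4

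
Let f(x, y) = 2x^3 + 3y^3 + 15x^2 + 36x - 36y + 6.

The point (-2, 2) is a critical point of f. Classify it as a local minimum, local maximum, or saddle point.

local minimum

The mixed partial ∂²f/∂x∂y is 0, so the Hessian at any point is diag(f_xx, f_yy) = diag(6(2x + 5), 18y).
At (-2, 2): H = diag(6, 36).
Both eigenvalues are positive, so H is positive definite: a local minimum.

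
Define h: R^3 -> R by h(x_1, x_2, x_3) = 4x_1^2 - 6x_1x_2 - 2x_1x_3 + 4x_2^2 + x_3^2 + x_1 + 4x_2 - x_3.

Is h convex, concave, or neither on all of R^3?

h is quadratic, so its Hessian is the constant matrix H = [[8, -6, -2], [-6, 8, 0], [-2, 0, 2]].
Leading principal minors: 8, 28, 24.
All positive ⇒ H ≻ 0 ⇒ convex.

convex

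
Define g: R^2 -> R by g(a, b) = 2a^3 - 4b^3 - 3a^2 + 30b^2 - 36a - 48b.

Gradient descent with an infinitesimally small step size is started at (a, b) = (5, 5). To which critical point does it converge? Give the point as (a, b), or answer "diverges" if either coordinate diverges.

g is separable, so gradient descent decouples: a follows -∂g/∂a, b follows -∂g/∂b.
∂g/∂a = 6(a - 3)(a + 2); at a=5 this is 84, so a decreases.
∂g/∂b = -12(b - 4)(b - 1); at b=5 this is -48, so b increases.
The b-coordinate has no critical point in that direction and runs off to infinity.

diverges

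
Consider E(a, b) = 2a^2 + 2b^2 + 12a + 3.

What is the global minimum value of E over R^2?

E(a,b) separates as P(a) + Q(b) + 3, so its minimum is min P + min Q + 3.
P'(a) = 4a + 12 vanishes at a ∈ {-3}; Q'(b) = 4b vanishes at b ∈ {0}.
Local minima of P (where P''>0): P(-3)=-18. Local minima of Q: Q(0)=0.
So the global minimum of E is P(-3) + Q(0) + 3 = -18 + 0 + 3 = -15, attained at (-3, 0).

-15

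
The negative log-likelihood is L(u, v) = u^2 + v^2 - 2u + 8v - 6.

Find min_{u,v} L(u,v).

-23

L(u,v) separates as P(u) + Q(v) − 6, so its minimum is min P + min Q − 6.
P'(u) = 2u - 2 vanishes at u ∈ {1}; Q'(v) = 2v + 8 vanishes at v ∈ {-4}.
Local minima of P (where P''>0): P(1)=-1. Local minima of Q: Q(-4)=-16.
So the global minimum of L is P(1) + Q(-4) − 6 = -1 − 16 − 6 = -23, attained at (1, -4).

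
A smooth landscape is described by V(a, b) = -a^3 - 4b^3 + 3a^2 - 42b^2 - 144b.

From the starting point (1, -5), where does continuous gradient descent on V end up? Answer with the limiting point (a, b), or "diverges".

(0, -4)

V is separable, so gradient descent decouples: a follows -∂V/∂a, b follows -∂V/∂b.
∂V/∂a = -3a(a - 2); at a=1 this is 3, so a decreases.
∂V/∂b = -12(b + 3)(b + 4); at b=-5 this is -24, so b increases.
a converges to its nearest critical value 0 (a local min of the a-part); b converges to -4. The iterate converges to (0, -4).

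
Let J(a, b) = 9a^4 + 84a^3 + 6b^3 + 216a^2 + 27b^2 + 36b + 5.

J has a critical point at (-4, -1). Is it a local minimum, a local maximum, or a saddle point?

local minimum

The mixed partial ∂²J/∂a∂b is 0, so the Hessian at any point is diag(J_aa, J_bb) = diag(36(3a^2 + 14a + 12), 18(2b + 3)).
At (-4, -1): H = diag(144, 18).
Both eigenvalues are positive, so H is positive definite: a local minimum.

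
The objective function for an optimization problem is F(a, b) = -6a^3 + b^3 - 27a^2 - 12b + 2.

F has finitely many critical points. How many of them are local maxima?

1

F separates as a function of a plus a function of b, so ∇F=0 decouples.
∂F/∂a = -18a(a + 3) = 0 at a ∈ {-3, 0}; ∂F/∂b = 3(b - 2)(b + 2) = 0 at b ∈ {-2, 2}.
The Hessian is diagonal: diag(F_aa, F_bb). Second derivatives: F_aa(-3)=54, F_aa(0)=-54; F_bb(-2)=-12, F_bb(2)=12.
Local maxima occur where both diagonal entries negative: (0, -2). Count: 1.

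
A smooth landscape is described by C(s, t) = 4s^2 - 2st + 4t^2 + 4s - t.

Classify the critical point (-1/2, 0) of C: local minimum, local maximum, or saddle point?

The Hessian of C is constant: H = [[8, -2], [-2, 8]].
det(H) = 8·8 − (-2)² = 60.
det(H) > 0 and tr(H) = 16 > 0, so H is positive definite and the point is a local minimum.

local minimum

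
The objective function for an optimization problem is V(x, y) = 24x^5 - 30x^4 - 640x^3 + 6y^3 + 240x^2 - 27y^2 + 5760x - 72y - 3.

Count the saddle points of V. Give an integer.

V separates as a function of x plus a function of y, so ∇V=0 decouples.
∂V/∂x = 120(x - 4)(x - 2)(x + 2)(x + 3) = 0 at x ∈ {-3, -2, 2, 4}; ∂V/∂y = 18(y - 4)(y + 1) = 0 at y ∈ {-1, 4}.
The Hessian is diagonal: diag(V_xx, V_yy). Second derivatives: V_xx(-3)=-4200, V_xx(-2)=2880, V_xx(2)=-4800, V_xx(4)=10080; V_yy(-1)=-90, V_yy(4)=90.
Saddle points occur where the two diagonal entries have opposite signs: (-3, 4), (-2, -1), (2, 4), (4, -1). Count: 4.

4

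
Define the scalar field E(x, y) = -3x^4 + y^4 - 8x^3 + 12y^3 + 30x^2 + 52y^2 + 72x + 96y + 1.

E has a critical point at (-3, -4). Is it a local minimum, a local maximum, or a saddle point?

The mixed partial ∂²E/∂x∂y is 0, so the Hessian at any point is diag(E_xx, E_yy) = diag(12(-3x^2 - 4x + 5), 4(3y^2 + 18y + 26)).
At (-3, -4): H = diag(-120, 8).
The eigenvalues have opposite signs, so H is indefinite: a saddle point.

saddle point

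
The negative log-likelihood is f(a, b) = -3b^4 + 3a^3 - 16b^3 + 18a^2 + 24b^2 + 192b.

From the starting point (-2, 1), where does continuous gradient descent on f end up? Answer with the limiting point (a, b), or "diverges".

f is separable, so gradient descent decouples: a follows -∂f/∂a, b follows -∂f/∂b.
∂f/∂a = 9a(a + 4); at a=-2 this is -36, so a increases.
∂f/∂b = -12(b - 2)(b + 2)(b + 4); at b=1 this is 180, so b decreases.
a converges to its nearest critical value 0 (a local min of the a-part); b converges to -2. The iterate converges to (0, -2).

(0, -2)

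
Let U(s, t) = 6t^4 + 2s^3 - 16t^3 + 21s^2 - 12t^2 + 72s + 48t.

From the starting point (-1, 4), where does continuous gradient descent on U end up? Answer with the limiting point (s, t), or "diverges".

U is separable, so gradient descent decouples: s follows -∂U/∂s, t follows -∂U/∂t.
∂U/∂s = 6(s + 3)(s + 4); at s=-1 this is 36, so s decreases.
∂U/∂t = 24(t - 2)(t - 1)(t + 1); at t=4 this is 720, so t decreases.
s converges to its nearest critical value -3 (a local min of the s-part); t converges to 2. The iterate converges to (-3, 2).

(-3, 2)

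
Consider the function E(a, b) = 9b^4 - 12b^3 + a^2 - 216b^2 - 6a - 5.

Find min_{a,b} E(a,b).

-1934

E(a,b) separates as P(a) + Q(b) − 5, so its minimum is min P + min Q − 5.
P'(a) = 2a - 6 vanishes at a ∈ {3}; Q'(b) = 36b(b - 4)(b + 3) vanishes at b ∈ {-3, 0, 4}.
Local minima of P (where P''>0): P(3)=-9. Local minima of Q: Q(-3)=-891, Q(4)=-1920.
So the global minimum of E is P(3) + Q(4) − 5 = -9 − 1920 − 5 = -1934, attained at (3, 4).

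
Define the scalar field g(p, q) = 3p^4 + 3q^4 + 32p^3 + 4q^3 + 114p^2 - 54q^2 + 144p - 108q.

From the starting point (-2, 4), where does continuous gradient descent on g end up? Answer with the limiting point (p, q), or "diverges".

(-1, 3)

g is separable, so gradient descent decouples: p follows -∂g/∂p, q follows -∂g/∂q.
∂g/∂p = 12(p + 1)(p + 3)(p + 4); at p=-2 this is -24, so p increases.
∂g/∂q = 12(q - 3)(q + 1)(q + 3); at q=4 this is 420, so q decreases.
p converges to its nearest critical value -1 (a local min of the p-part); q converges to 3. The iterate converges to (-1, 3).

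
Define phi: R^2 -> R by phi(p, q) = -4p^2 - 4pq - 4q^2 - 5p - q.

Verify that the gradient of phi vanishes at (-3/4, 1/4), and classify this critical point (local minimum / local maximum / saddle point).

∇phi = (-8p - 4q - 5, -4p - 8q - 1); substituting (-3/4, 1/4) gives ∇phi = (0, 0), so (-3/4, 1/4) is indeed a critical point.
The Hessian of phi is constant: H = [[-8, -4], [-4, -8]].
det(H) = (-8)·(-8) − (-4)² = 48.
det(H) > 0 and tr(H) = -16 < 0, so H is negative definite and the point is a local maximum.

local maximum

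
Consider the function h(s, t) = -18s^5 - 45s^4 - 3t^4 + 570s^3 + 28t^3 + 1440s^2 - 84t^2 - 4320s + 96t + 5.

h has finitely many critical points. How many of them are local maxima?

h separates as a function of s plus a function of t, so ∇h=0 decouples.
∂h/∂s = -90(s - 4)(s - 1)(s + 3)(s + 4) = 0 at s ∈ {-4, -3, 1, 4}; ∂h/∂t = -12(t - 4)(t - 2)(t - 1) = 0 at t ∈ {1, 2, 4}.
The Hessian is diagonal: diag(h_ss, h_tt). Second derivatives: h_ss(-4)=3600, h_ss(-3)=-2520, h_ss(1)=5400, h_ss(4)=-15120; h_tt(1)=-36, h_tt(2)=24, h_tt(4)=-72.
Local maxima occur where both diagonal entries negative: (-3, 1), (-3, 4), (4, 1), (4, 4). Count: 4.

4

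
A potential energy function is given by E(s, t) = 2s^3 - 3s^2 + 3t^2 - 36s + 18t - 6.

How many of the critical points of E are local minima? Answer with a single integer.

E separates as a function of s plus a function of t, so ∇E=0 decouples.
∂E/∂s = 6(s - 3)(s + 2) = 0 at s ∈ {-2, 3}; ∂E/∂t = 6(t + 3) = 0 at t ∈ {-3}.
The Hessian is diagonal: diag(E_ss, E_tt). Second derivatives: E_ss(-2)=-30, E_ss(3)=30; E_tt(-3)=6.
Local minima occur where both diagonal entries positive: (3, -3). Count: 1.

1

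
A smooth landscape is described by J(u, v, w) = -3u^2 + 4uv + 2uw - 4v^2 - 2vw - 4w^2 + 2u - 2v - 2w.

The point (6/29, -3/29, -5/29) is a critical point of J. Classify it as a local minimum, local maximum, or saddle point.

The Hessian is constant: H = [[-6, 4, 2], [4, -8, -2], [2, -2, -8]].
Leading principal minors: Δ₁ = -6, Δ₂ = 32, Δ₃ = -232.
The minors alternate sign starting negative (−, +, −), so H is negative definite: a local maximum.

local maximum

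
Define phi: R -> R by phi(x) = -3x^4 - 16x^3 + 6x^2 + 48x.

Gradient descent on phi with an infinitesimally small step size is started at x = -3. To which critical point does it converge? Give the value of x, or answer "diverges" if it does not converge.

-1

phi'(x) = -12(x - 1)(x + 1)(x + 4), so phi'(-3) = -96.
Gradient descent moves in the -phi' direction, i.e. x is increasing.
The nearest critical point in that direction is x = -1, where phi'' = 72 > 0 (a local minimum). The iterate converges there.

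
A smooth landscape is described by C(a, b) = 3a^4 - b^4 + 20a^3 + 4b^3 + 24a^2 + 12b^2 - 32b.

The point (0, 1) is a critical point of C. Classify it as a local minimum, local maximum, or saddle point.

The mixed partial ∂²C/∂a∂b is 0, so the Hessian at any point is diag(C_aa, C_bb) = diag(12(3a^2 + 10a + 4), 12(-b^2 + 2b + 2)).
At (0, 1): H = diag(48, 36).
Both eigenvalues are positive, so H is positive definite: a local minimum.

local minimum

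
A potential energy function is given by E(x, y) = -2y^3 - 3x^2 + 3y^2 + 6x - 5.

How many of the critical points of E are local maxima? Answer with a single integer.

E separates as a function of x plus a function of y, so ∇E=0 decouples.
∂E/∂x = -6(x - 1) = 0 at x ∈ {1}; ∂E/∂y = -6y(y - 1) = 0 at y ∈ {0, 1}.
The Hessian is diagonal: diag(E_xx, E_yy). Second derivatives: E_xx(1)=-6; E_yy(0)=6, E_yy(1)=-6.
Local maxima occur where both diagonal entries negative: (1, 1). Count: 1.

1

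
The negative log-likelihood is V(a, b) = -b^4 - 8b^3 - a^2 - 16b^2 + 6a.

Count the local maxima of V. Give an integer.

V separates as a function of a plus a function of b, so ∇V=0 decouples.
∂V/∂a = -2(a - 3) = 0 at a ∈ {3}; ∂V/∂b = -4b(b + 2)(b + 4) = 0 at b ∈ {-4, -2, 0}.
The Hessian is diagonal: diag(V_aa, V_bb). Second derivatives: V_aa(3)=-2; V_bb(-4)=-32, V_bb(-2)=16, V_bb(0)=-32.
Local maxima occur where both diagonal entries negative: (3, -4), (3, 0). Count: 2.

2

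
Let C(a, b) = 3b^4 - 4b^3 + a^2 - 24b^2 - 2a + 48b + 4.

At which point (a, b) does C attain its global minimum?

(1, -2)

C(a,b) separates as P(a) + Q(b) + 4, so its minimum is min P + min Q + 4.
P'(a) = 2a - 2 vanishes at a ∈ {1}; Q'(b) = 12(b - 2)(b - 1)(b + 2) vanishes at b ∈ {-2, 1, 2}.
Local minima of P (where P''>0): P(1)=-1. Local minima of Q: Q(-2)=-112, Q(2)=16.
So the global minimum of C is P(1) + Q(-2) + 4 = -1 − 112 + 4 = -109, attained at (1, -2).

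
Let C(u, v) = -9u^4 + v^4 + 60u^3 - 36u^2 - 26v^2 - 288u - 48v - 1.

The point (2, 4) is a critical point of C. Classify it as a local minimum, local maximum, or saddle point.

The mixed partial ∂²C/∂u∂v is 0, so the Hessian at any point is diag(C_uu, C_vv) = diag(36(-3u^2 + 10u - 2), 4(3v^2 - 13)).
At (2, 4): H = diag(216, 140).
Both eigenvalues are positive, so H is positive definite: a local minimum.

local minimum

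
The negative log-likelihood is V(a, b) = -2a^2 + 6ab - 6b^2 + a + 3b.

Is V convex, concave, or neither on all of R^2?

V is quadratic, so its Hessian is the constant matrix H = [[-4, 6], [6, -12]].
det(H) = 12, tr(H) = -16.
det(H) > 0 and tr(H) < 0, so H is negative definite everywhere: concave.

concave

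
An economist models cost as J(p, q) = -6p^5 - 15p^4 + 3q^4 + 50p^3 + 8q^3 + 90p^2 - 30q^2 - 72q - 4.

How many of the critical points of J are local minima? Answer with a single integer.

4

J separates as a function of p plus a function of q, so ∇J=0 decouples.
∂J/∂p = -30p(p - 2)(p + 1)(p + 3) = 0 at p ∈ {-3, -1, 0, 2}; ∂J/∂q = 12(q - 2)(q + 1)(q + 3) = 0 at q ∈ {-3, -1, 2}.
The Hessian is diagonal: diag(J_pp, J_qq). Second derivatives: J_pp(-3)=900, J_pp(-1)=-180, J_pp(0)=180, J_pp(2)=-900; J_qq(-3)=120, J_qq(-1)=-72, J_qq(2)=180.
Local minima occur where both diagonal entries positive: (-3, -3), (-3, 2), (0, -3), (0, 2). Count: 4.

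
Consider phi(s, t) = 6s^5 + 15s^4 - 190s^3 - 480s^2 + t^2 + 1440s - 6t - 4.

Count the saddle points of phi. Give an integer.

2

phi separates as a function of s plus a function of t, so ∇phi=0 decouples.
∂phi/∂s = 30(s - 4)(s - 1)(s + 3)(s + 4) = 0 at s ∈ {-4, -3, 1, 4}; ∂phi/∂t = 2(t - 3) = 0 at t ∈ {3}.
The Hessian is diagonal: diag(phi_ss, phi_tt). Second derivatives: phi_ss(-4)=-1200, phi_ss(-3)=840, phi_ss(1)=-1800, phi_ss(4)=5040; phi_tt(3)=2.
Saddle points occur where the two diagonal entries have opposite signs: (-4, 3), (1, 3). Count: 2.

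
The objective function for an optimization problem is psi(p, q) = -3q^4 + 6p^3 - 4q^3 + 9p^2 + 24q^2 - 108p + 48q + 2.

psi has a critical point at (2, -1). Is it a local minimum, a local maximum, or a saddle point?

The mixed partial ∂²psi/∂p∂q is 0, so the Hessian at any point is diag(psi_pp, psi_qq) = diag(18(2p + 1), 12(-3q^2 - 2q + 4)).
At (2, -1): H = diag(90, 36).
Both eigenvalues are positive, so H is positive definite: a local minimum.

local minimum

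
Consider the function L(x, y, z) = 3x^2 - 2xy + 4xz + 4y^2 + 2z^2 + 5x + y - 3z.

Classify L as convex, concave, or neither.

L is quadratic, so its Hessian is the constant matrix H = [[6, -2, 4], [-2, 8, 0], [4, 0, 4]].
Leading principal minors: 6, 44, 48.
All positive ⇒ H ≻ 0 ⇒ convex.

convex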